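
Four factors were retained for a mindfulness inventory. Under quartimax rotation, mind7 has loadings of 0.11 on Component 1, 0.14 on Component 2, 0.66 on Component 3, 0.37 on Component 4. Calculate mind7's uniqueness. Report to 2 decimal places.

0.40

h² = 0.11² + 0.14² + 0.66² + 0.37² = 0.0121 + 0.0196 + 0.4356 + 0.1369 = 0.6042
Uniqueness u² = 1 − h² = 1 − 0.6042 = 0.3958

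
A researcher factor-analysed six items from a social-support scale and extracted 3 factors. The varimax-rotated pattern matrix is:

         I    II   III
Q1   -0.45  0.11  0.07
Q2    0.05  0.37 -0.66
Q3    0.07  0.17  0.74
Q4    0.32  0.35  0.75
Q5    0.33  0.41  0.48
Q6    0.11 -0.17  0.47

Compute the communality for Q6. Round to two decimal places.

0.26

h² = 0.11² + (-0.17)² + 0.47² = 0.0121 + 0.0289 + 0.2209 = 0.2619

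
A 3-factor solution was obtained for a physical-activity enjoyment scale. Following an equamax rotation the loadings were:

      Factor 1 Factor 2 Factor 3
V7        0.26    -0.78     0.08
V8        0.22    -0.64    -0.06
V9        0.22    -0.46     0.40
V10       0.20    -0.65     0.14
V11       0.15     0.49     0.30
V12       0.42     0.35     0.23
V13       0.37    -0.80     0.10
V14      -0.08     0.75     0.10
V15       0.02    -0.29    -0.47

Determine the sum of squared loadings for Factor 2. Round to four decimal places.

3.3013

SS loadings for Factor 2 = (-0.78)² + (-0.64)² + (-0.46)² + (-0.65)² + 0.49² + 0.35² + (-0.80)² + 0.75² + (-0.29)² = 0.6084 + 0.4096 + 0.2116 + 0.4225 + 0.2401 + 0.1225 + 0.6400 + 0.5625 + 0.0841 = 3.3013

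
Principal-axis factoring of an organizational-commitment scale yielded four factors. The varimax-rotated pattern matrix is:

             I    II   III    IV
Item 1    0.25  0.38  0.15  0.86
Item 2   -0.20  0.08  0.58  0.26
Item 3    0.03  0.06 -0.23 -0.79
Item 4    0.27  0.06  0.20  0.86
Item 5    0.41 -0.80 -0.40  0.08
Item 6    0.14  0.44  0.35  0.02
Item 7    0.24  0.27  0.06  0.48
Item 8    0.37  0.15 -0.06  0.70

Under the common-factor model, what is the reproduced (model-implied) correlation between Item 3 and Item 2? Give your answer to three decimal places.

r̂ = Σ λ_i·λ_j across factors = (0.03)(-0.20) + (0.06)(0.08) + (-0.23)(0.58) + (-0.79)(0.26)
  = -0.0060 +0.0048 -0.1334 -0.2054 = -0.3400

-0.340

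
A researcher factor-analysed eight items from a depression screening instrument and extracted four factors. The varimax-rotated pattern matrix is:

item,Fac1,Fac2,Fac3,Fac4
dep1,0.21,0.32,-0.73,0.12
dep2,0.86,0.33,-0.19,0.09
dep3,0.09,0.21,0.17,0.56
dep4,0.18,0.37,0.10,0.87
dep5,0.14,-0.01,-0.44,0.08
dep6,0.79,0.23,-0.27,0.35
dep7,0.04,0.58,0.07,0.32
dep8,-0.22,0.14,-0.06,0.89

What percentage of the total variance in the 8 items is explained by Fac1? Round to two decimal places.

SS loadings for Fac1 = 0.21² + 0.86² + 0.09² + 0.18² + 0.14² + 0.79² + 0.04² + (-0.22)² = 1.5179
With 8 standardized items, total variance = 8. Proportion = 1.5179/8 = 0.1897 → 18.97%.

18.97%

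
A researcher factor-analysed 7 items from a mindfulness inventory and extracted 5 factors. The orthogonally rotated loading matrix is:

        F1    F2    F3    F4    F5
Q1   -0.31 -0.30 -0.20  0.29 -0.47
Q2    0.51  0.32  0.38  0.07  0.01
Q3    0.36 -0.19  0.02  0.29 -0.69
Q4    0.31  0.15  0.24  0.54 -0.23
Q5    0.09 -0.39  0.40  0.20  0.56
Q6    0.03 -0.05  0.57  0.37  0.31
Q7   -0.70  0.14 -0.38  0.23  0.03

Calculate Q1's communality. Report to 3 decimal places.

h² = (-0.31)² + (-0.30)² + (-0.20)² + 0.29² + (-0.47)² = 0.0961 + 0.0900 + 0.0400 + 0.0841 + 0.2209 = 0.5311

0.531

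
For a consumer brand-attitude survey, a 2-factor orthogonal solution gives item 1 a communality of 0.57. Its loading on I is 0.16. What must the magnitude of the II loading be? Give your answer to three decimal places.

Under orthogonal rotation h² = Σλ², so λ_II² = h² − (0.0256) = 0.57 − 0.0256 = 0.5444.
|λ| = √0.5444 = 0.7378.

0.738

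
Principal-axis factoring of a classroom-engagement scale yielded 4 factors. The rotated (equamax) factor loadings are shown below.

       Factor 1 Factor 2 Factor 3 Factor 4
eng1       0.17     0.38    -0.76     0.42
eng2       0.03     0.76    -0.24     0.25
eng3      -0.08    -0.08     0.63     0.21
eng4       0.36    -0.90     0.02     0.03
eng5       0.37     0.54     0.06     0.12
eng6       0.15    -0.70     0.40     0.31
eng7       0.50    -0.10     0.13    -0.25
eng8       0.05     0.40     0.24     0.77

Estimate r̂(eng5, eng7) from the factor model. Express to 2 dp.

0.11

r̂ = Σ λ_i·λ_j across factors = (0.37)(0.50) + (0.54)(-0.10) + (0.06)(0.13) + (0.12)(-0.25)
  = +0.1850 -0.0540 +0.0078 -0.0300 = 0.1088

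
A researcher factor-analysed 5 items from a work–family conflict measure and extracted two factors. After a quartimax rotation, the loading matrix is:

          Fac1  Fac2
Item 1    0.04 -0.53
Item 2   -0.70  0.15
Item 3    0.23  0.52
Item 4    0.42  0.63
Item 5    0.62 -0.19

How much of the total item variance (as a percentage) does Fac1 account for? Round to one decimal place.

22.1%

SS loadings for Fac1 = 0.04² + (-0.70)² + 0.23² + 0.42² + 0.62² = 1.1053
With 5 standardized items, total variance = 5. Proportion = 1.1053/5 = 0.2211 → 22.11%.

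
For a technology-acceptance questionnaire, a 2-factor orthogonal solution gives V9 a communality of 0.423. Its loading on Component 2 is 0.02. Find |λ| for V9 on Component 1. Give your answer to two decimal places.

Under orthogonal rotation h² = Σλ², so λ_Component 1² = h² − (0.0004) = 0.423 − 0.0004 = 0.4226.
|λ| = √0.4226 = 0.6501.

0.65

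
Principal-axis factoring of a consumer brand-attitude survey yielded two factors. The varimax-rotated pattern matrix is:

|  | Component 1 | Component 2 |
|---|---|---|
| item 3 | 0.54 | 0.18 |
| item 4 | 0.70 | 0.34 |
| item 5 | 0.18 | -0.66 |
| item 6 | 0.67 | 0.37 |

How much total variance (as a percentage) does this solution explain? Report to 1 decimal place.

49.6%

SS loadings by factor: 1.2629, 0.7205; total = 1.9834.
Total variance with 4 standardized items is 4, so the solution explains 1.9834/4 = 0.4959 = 49.59%.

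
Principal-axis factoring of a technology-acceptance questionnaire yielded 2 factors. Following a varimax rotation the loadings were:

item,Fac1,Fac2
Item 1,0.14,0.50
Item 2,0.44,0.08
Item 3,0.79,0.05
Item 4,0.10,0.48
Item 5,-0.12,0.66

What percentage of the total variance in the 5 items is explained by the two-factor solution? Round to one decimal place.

Communalities: 0.2696, 0.2000, 0.6266, 0.2404, 0.4500; Σh² = 1.7866.
Total variance with 5 standardized items is 5, so the solution explains 1.7866/5 = 0.3573 = 35.73%.

35.7%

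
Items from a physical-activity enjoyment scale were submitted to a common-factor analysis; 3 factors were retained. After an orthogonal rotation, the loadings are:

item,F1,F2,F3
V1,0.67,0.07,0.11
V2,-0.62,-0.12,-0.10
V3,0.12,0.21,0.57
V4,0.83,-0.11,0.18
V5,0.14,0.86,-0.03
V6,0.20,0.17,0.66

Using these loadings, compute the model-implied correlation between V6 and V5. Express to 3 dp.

0.154

r̂ = Σ λ_i·λ_j across factors = (0.20)(0.14) + (0.17)(0.86) + (0.66)(-0.03)
  = +0.0280 +0.1462 -0.0198 = 0.1544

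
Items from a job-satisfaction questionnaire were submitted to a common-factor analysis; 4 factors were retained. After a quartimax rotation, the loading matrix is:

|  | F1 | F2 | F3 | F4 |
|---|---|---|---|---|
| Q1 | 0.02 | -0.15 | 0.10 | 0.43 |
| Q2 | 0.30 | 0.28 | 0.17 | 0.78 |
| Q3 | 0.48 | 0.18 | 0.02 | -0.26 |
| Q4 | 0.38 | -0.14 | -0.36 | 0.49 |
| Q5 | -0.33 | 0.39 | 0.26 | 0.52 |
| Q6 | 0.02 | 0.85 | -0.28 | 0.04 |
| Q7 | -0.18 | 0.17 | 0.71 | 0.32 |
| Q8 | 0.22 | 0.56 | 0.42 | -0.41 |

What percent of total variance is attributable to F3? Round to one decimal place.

12.4%

SS loadings for F3 = 0.10² + 0.17² + 0.02² + (-0.36)² + 0.26² + (-0.28)² + 0.71² + 0.42² = 0.9954
With 8 standardized items, total variance = 8. Proportion = 0.9954/8 = 0.1244 → 12.44%.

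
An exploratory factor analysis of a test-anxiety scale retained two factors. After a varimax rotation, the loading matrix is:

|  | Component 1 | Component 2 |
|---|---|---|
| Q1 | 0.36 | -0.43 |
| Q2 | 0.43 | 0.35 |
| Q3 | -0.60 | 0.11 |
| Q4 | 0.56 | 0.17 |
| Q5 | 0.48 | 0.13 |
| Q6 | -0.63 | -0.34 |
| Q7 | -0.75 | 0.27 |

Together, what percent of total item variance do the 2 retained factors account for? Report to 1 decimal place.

Communalities: 0.3145, 0.3074, 0.3721, 0.3425, 0.2473, 0.5125, 0.6354; Σh² = 2.7317.
Total variance with 7 standardized items is 7, so the solution explains 2.7317/7 = 0.3902 = 39.02%.

39.0%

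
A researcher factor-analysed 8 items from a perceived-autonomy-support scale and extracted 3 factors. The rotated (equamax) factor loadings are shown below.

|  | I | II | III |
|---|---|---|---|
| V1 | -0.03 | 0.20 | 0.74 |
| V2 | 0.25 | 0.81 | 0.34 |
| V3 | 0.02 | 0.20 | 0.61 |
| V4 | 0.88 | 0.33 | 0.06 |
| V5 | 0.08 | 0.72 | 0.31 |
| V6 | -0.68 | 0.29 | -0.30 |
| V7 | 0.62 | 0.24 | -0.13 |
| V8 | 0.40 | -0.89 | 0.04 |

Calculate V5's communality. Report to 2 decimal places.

0.62

h² = 0.08² + 0.72² + 0.31² = 0.0064 + 0.5184 + 0.0961 = 0.6209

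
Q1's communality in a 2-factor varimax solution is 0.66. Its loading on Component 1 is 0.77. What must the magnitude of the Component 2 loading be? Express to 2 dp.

Under orthogonal rotation h² = Σλ², so λ_Component 2² = h² − (0.5929) = 0.66 − 0.5929 = 0.0671.
|λ| = √0.0671 = 0.2590.

0.26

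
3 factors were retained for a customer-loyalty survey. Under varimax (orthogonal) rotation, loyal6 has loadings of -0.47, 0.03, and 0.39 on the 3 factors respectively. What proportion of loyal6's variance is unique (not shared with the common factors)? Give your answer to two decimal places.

h² = (-0.47)² + 0.03² + 0.39² = 0.2209 + 0.0009 + 0.1521 = 0.3739
Uniqueness u² = 1 − h² = 1 − 0.3739 = 0.6261

0.63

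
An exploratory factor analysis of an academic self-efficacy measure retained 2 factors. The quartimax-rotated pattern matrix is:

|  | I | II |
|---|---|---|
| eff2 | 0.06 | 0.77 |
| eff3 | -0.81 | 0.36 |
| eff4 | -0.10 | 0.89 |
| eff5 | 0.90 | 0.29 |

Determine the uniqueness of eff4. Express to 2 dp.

h² = (-0.10)² + 0.89² = 0.0100 + 0.7921 = 0.8021
Uniqueness u² = 1 − h² = 1 − 0.8021 = 0.1979

0.20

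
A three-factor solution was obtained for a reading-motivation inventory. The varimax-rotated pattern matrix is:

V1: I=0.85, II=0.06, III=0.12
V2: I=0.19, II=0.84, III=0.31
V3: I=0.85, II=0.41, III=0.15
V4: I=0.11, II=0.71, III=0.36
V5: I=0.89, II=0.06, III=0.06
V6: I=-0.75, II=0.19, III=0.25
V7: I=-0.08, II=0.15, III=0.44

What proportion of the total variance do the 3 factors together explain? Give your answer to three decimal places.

0.689

SS loadings by factor: 2.8542, 1.4436, 0.5223; total = 4.8201.
Total variance with 7 standardized items is 7, so the solution explains 4.8201/7 = 0.6886.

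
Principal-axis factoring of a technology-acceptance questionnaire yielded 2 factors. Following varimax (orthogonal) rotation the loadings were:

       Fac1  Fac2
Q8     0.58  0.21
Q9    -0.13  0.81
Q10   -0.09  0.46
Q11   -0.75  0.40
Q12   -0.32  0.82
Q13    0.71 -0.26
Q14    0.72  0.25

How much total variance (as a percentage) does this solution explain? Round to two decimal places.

Communalities: 0.3805, 0.6730, 0.2197, 0.7225, 0.7748, 0.5717, 0.5809; Σh² = 3.9231.
Total variance with 7 standardized items is 7, so the solution explains 3.9231/7 = 0.5604 = 56.04%.

56.04%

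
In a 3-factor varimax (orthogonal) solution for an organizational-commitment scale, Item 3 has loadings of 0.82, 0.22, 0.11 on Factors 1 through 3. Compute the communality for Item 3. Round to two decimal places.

h² = 0.82² + 0.22² + 0.11² = 0.6724 + 0.0484 + 0.0121 = 0.7329

0.73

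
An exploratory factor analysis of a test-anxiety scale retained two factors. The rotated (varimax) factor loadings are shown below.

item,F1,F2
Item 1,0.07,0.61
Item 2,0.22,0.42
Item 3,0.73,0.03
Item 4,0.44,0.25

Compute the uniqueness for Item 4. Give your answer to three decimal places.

0.744

h² = 0.44² + 0.25² = 0.1936 + 0.0625 = 0.2561
Uniqueness u² = 1 − h² = 1 − 0.2561 = 0.7439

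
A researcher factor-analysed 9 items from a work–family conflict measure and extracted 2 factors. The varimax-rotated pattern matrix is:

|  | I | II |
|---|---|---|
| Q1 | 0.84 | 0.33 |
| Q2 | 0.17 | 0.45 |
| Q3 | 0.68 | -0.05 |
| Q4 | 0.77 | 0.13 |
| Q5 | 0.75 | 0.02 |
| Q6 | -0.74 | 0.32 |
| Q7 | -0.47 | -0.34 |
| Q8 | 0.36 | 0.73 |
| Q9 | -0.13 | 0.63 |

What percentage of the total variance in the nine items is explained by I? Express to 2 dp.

SS loadings for I = 0.84² + 0.17² + 0.68² + 0.77² + 0.75² + (-0.74)² + (-0.47)² + 0.36² + (-0.13)² = 3.2673
With 9 standardized items, total variance = 9. Proportion = 3.2673/9 = 0.3630 → 36.30%.

36.30%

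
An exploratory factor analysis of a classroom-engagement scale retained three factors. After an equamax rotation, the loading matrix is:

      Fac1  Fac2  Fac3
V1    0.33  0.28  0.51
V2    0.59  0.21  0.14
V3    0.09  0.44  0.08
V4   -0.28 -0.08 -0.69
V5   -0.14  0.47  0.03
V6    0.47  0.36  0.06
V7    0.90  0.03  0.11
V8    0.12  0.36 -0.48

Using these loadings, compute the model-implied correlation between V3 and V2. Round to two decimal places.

r̂ = Σ λ_i·λ_j across factors = (0.09)(0.59) + (0.44)(0.21) + (0.08)(0.14)
  = +0.0531 +0.0924 +0.0112 = 0.1567

0.16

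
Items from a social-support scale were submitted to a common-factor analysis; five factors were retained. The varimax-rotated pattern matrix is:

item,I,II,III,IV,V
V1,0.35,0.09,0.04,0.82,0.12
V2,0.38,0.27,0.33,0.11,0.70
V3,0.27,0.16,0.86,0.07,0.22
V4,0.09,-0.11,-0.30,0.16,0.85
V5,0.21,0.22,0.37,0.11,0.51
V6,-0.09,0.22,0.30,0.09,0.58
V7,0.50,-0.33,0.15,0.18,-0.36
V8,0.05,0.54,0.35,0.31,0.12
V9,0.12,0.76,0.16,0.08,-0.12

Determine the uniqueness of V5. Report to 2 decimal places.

0.50

h² = 0.21² + 0.22² + 0.37² + 0.11² + 0.51² = 0.0441 + 0.0484 + 0.1369 + 0.0121 + 0.2601 = 0.5016
Uniqueness u² = 1 − h² = 1 − 0.5016 = 0.4984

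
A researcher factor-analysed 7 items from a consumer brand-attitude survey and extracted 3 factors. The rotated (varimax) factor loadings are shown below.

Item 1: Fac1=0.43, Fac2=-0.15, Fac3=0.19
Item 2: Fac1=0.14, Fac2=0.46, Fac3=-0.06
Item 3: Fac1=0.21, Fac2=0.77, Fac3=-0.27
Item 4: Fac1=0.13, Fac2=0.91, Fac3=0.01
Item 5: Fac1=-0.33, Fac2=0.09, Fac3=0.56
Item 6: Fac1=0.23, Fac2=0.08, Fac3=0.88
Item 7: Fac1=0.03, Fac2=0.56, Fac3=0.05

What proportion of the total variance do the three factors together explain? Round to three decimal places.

SS loadings by factor: 0.4282, 1.9832, 1.2032; total = 3.6146.
Total variance with 7 standardized items is 7, so the solution explains 3.6146/7 = 0.5164.

0.516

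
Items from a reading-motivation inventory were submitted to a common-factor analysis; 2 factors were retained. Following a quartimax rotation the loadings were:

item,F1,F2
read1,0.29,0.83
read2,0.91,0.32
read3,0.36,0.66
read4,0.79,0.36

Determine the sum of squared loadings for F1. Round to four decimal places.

1.6659

SS loadings for F1 = 0.29² + 0.91² + 0.36² + 0.79² = 0.0841 + 0.8281 + 0.1296 + 0.6241 = 1.6659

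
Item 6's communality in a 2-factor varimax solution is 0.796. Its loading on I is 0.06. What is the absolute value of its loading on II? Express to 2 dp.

0.89

Under orthogonal rotation h² = Σλ², so λ_II² = h² − (0.0036) = 0.796 − 0.0036 = 0.7924.
|λ| = √0.7924 = 0.8902.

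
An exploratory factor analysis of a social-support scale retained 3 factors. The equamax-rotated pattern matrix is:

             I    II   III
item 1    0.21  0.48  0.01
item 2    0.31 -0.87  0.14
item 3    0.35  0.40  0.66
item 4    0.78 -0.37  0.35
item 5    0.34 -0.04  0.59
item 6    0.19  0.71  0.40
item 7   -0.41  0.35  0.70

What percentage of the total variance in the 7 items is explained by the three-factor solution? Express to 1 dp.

66.8%

SS loadings by factor: 1.1909, 1.9124, 1.5759; total = 4.6792.
Total variance with 7 standardized items is 7, so the solution explains 4.6792/7 = 0.6685 = 66.85%.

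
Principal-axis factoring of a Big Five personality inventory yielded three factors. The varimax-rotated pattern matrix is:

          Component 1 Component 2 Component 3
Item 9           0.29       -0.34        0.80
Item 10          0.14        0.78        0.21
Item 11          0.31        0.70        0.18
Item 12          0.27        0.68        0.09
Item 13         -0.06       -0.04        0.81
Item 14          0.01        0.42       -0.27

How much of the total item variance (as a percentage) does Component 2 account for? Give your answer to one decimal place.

30.9%

SS loadings for Component 2 = (-0.34)² + 0.78² + 0.70² + 0.68² + (-0.04)² + 0.42² = 1.8544
With 6 standardized items, total variance = 6. Proportion = 1.8544/6 = 0.3091 → 30.91%.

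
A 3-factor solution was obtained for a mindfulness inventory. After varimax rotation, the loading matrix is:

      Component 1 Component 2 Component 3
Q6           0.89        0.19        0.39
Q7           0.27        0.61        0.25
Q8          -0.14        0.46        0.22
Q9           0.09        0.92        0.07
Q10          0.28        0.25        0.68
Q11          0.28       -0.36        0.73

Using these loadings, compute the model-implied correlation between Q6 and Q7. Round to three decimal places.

0.454

r̂ = Σ λ_i·λ_j across factors = (0.89)(0.27) + (0.19)(0.61) + (0.39)(0.25)
  = +0.2403 +0.1159 +0.0975 = 0.4537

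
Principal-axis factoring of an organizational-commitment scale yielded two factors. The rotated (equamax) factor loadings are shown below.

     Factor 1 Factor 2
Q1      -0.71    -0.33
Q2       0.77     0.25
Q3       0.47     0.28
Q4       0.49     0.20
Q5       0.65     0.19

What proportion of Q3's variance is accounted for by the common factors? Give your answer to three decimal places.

0.299

h² = 0.47² + 0.28² = 0.2209 + 0.0784 = 0.2993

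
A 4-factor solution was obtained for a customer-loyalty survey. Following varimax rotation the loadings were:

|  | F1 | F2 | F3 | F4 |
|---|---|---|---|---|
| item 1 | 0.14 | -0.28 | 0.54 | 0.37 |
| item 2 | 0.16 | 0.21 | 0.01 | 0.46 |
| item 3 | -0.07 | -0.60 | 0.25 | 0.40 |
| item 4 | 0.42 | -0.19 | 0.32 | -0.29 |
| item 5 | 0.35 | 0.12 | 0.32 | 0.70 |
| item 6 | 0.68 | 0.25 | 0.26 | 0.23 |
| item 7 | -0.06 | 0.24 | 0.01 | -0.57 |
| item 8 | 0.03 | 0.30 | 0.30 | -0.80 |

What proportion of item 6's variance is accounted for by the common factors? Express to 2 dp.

h² = 0.68² + 0.25² + 0.26² + 0.23² = 0.4624 + 0.0625 + 0.0676 + 0.0529 = 0.6454

0.65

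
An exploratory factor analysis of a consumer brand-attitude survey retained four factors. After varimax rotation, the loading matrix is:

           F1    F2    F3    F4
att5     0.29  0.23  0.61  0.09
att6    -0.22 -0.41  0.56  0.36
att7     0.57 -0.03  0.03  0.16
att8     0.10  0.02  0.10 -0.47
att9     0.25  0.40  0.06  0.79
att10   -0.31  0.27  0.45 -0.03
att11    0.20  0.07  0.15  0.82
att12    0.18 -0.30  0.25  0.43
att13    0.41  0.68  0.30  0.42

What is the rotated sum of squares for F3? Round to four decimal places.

SS loadings for F3 = 0.61² + 0.56² + 0.03² + 0.10² + 0.06² + 0.45² + 0.15² + 0.25² + 0.30² = 0.3721 + 0.3136 + 0.0009 + 0.0100 + 0.0036 + 0.2025 + 0.0225 + 0.0625 + 0.0900 = 1.0777

1.0777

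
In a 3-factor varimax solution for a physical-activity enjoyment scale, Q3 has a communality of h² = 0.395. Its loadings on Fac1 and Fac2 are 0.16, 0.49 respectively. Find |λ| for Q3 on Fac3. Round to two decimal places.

0.36

Under orthogonal rotation h² = Σλ², so λ_Fac3² = h² − (0.2657) = 0.395 − 0.2657 = 0.1293.
|λ| = √0.1293 = 0.3596.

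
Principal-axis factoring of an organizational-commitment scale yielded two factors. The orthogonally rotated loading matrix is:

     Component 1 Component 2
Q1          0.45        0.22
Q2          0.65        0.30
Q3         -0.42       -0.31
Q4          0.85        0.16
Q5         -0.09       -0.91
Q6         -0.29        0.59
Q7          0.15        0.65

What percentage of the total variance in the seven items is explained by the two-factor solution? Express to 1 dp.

50.0%

SS loadings by factor: 1.6386, 1.8588; total = 3.4974.
Total variance with 7 standardized items is 7, so the solution explains 3.4974/7 = 0.4996 = 49.96%.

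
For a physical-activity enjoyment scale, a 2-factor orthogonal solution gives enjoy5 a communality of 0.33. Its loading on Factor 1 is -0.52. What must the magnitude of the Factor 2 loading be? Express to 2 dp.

Under orthogonal rotation h² = Σλ², so λ_Factor 2² = h² − (0.2704) = 0.33 − 0.2704 = 0.0596.
|λ| = √0.0596 = 0.2441.

0.24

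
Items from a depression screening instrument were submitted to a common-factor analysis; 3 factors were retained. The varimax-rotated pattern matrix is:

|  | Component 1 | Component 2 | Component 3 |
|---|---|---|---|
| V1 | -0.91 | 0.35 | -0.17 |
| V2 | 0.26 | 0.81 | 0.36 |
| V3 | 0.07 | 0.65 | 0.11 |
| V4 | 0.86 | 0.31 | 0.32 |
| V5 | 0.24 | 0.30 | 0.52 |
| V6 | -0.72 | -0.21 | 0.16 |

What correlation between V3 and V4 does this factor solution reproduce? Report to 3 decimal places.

0.297

r̂ = Σ λ_i·λ_j across factors = (0.07)(0.86) + (0.65)(0.31) + (0.11)(0.32)
  = +0.0602 +0.2015 +0.0352 = 0.2969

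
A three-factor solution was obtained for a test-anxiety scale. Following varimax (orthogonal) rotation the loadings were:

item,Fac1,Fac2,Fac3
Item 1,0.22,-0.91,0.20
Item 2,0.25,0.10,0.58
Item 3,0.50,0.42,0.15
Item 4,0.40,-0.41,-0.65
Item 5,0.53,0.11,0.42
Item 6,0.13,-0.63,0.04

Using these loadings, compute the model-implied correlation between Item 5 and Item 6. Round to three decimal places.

0.016

r̂ = Σ λ_i·λ_j across factors = (0.53)(0.13) + (0.11)(-0.63) + (0.42)(0.04)
  = +0.0689 -0.0693 +0.0168 = 0.0164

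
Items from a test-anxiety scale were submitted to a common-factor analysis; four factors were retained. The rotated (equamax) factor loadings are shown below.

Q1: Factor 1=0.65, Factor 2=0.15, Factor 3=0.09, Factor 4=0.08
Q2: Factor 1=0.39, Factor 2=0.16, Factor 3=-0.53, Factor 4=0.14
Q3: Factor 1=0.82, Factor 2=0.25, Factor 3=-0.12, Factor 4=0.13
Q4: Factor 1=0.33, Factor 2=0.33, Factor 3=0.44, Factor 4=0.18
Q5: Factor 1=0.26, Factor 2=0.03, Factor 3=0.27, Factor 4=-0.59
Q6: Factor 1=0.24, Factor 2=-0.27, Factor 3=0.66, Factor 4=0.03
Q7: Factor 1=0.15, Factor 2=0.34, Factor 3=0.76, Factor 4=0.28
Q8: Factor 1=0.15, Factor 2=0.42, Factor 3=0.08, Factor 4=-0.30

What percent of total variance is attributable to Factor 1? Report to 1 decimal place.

19.1%

SS loadings for Factor 1 = 0.65² + 0.39² + 0.82² + 0.33² + 0.26² + 0.24² + 0.15² + 0.15² = 1.5261
With 8 standardized items, total variance = 8. Proportion = 1.5261/8 = 0.1908 → 19.08%.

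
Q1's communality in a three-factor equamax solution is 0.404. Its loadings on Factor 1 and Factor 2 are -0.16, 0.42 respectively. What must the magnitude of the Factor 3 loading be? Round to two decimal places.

0.45

Under orthogonal rotation h² = Σλ², so λ_Factor 3² = h² − (0.2020) = 0.404 − 0.2020 = 0.2020.
|λ| = √0.2020 = 0.4494.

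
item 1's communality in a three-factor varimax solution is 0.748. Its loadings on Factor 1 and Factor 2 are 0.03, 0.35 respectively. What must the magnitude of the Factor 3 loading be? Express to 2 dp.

0.79

Under orthogonal rotation h² = Σλ², so λ_Factor 3² = h² − (0.1234) = 0.748 − 0.1234 = 0.6246.
|λ| = √0.6246 = 0.7903.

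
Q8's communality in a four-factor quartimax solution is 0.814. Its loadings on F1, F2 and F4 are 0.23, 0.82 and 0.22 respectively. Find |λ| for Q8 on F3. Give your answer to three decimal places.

0.201

Under orthogonal rotation h² = Σλ², so λ_F3² = h² − (0.7737) = 0.814 − 0.7737 = 0.0403.
|λ| = √0.0403 = 0.2007.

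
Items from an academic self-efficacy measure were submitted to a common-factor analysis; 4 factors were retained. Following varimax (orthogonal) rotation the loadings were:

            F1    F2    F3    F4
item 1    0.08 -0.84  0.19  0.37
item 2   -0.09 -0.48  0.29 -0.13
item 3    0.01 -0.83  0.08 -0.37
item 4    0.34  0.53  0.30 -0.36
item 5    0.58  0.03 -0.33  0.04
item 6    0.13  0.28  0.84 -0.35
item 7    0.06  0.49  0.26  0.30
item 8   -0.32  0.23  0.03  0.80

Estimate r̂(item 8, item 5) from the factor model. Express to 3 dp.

-0.157

r̂ = Σ λ_i·λ_j across factors = (-0.32)(0.58) + (0.23)(0.03) + (0.03)(-0.33) + (0.80)(0.04)
  = -0.1856 +0.0069 -0.0099 +0.0320 = -0.1566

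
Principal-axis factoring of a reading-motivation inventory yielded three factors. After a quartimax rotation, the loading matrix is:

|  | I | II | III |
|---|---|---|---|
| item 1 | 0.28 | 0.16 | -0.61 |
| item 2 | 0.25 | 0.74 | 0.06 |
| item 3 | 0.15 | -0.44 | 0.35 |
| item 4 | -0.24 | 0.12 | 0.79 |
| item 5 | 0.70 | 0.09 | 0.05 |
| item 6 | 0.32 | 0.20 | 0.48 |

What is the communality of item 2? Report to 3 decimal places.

h² = 0.25² + 0.74² + 0.06² = 0.0625 + 0.5476 + 0.0036 = 0.6137

0.614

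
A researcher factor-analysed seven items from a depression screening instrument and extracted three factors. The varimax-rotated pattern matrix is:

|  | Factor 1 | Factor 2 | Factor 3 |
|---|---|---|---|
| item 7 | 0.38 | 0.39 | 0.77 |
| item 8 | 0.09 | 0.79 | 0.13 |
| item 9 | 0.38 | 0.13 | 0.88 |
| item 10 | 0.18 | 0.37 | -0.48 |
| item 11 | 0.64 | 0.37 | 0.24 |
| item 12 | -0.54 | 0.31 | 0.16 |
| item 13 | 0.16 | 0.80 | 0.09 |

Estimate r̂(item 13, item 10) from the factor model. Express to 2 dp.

0.28

r̂ = Σ λ_i·λ_j across factors = (0.16)(0.18) + (0.80)(0.37) + (0.09)(-0.48)
  = +0.0288 +0.2960 -0.0432 = 0.2816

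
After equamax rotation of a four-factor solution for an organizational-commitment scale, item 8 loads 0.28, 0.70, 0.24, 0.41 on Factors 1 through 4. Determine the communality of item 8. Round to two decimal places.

0.79

h² = 0.28² + 0.70² + 0.24² + 0.41² = 0.0784 + 0.4900 + 0.0576 + 0.1681 = 0.7941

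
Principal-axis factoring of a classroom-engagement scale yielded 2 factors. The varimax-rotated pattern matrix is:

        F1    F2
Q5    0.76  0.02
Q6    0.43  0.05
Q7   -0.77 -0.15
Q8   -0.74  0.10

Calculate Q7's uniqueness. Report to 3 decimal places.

0.385

h² = (-0.77)² + (-0.15)² = 0.5929 + 0.0225 = 0.6154
Uniqueness u² = 1 − h² = 1 − 0.6154 = 0.3846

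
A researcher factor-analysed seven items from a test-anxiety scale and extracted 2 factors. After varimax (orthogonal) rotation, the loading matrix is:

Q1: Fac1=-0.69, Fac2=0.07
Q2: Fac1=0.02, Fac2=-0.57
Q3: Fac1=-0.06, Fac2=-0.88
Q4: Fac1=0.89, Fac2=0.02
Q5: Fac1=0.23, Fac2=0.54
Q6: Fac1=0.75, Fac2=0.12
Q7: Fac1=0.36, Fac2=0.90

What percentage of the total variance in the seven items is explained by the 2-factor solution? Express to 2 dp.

Communalities: 0.4810, 0.3253, 0.7780, 0.7925, 0.3445, 0.5769, 0.9396; Σh² = 4.2378.
Total variance with 7 standardized items is 7, so the solution explains 4.2378/7 = 0.6054 = 60.54%.

60.54%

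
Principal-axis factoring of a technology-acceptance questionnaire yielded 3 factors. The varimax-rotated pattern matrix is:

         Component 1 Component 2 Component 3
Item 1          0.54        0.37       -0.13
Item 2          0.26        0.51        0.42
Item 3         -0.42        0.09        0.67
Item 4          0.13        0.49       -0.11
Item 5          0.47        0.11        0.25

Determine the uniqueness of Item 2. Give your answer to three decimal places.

h² = 0.26² + 0.51² + 0.42² = 0.0676 + 0.2601 + 0.1764 = 0.5041
Uniqueness u² = 1 − h² = 1 − 0.5041 = 0.4959

0.496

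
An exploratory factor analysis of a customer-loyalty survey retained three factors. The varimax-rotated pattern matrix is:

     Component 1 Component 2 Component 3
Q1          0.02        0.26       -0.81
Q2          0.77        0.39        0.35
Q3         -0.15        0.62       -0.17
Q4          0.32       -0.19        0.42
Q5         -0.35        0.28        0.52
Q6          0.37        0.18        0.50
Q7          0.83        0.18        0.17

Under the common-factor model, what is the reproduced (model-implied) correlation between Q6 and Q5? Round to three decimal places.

0.181

r̂ = Σ λ_i·λ_j across factors = (0.37)(-0.35) + (0.18)(0.28) + (0.50)(0.52)
  = -0.1295 +0.0504 +0.2600 = 0.1809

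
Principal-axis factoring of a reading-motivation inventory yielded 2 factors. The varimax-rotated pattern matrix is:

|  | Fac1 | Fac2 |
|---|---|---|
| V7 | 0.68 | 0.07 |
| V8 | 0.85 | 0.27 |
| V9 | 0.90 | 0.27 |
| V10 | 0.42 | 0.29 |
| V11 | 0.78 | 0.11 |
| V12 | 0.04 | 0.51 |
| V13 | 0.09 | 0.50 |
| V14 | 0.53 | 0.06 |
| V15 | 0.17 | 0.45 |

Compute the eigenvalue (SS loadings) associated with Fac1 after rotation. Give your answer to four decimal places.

SS loadings for Fac1 = 0.68² + 0.85² + 0.90² + 0.42² + 0.78² + 0.04² + 0.09² + 0.53² + 0.17² = 0.4624 + 0.7225 + 0.8100 + 0.1764 + 0.6084 + 0.0016 + 0.0081 + 0.2809 + 0.0289 = 3.0992

3.0992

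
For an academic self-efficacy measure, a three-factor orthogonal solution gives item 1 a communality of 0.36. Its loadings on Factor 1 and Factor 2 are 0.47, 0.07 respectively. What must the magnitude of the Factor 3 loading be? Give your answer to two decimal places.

Under orthogonal rotation h² = Σλ², so λ_Factor 3² = h² − (0.2258) = 0.36 − 0.2258 = 0.1342.
|λ| = √0.1342 = 0.3663.

0.37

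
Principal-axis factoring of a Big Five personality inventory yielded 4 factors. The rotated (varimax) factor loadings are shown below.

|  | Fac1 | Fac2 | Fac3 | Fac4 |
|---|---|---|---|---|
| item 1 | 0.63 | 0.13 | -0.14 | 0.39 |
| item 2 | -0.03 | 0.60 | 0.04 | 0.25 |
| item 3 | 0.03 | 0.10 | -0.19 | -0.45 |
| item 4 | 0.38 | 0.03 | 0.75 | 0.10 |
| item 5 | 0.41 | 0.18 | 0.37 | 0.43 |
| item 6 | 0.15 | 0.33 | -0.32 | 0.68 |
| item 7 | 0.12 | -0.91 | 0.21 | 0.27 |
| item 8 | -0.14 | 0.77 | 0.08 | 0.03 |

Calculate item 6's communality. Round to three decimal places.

0.696

h² = 0.15² + 0.33² + (-0.32)² + 0.68² = 0.0225 + 0.1089 + 0.1024 + 0.4624 = 0.6962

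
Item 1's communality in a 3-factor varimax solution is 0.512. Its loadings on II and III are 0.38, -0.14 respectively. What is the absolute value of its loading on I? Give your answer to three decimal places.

0.590

Under orthogonal rotation h² = Σλ², so λ_I² = h² − (0.1640) = 0.512 − 0.1640 = 0.3480.
|λ| = √0.3480 = 0.5899.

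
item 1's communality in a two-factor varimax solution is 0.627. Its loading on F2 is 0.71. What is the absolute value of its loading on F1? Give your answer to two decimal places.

Under orthogonal rotation h² = Σλ², so λ_F1² = h² − (0.5041) = 0.627 − 0.5041 = 0.1229.
|λ| = √0.1229 = 0.3506.

0.35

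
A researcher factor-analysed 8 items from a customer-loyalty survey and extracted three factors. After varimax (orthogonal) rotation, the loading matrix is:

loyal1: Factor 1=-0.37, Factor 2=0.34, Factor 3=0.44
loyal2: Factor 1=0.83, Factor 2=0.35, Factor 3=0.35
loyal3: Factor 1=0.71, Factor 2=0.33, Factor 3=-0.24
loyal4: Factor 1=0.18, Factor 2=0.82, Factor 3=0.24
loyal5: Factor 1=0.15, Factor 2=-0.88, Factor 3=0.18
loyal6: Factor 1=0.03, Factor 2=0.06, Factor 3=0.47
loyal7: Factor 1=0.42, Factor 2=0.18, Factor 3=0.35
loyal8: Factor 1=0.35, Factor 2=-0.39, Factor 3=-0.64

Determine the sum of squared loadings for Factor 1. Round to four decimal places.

SS loadings for Factor 1 = (-0.37)² + 0.83² + 0.71² + 0.18² + 0.15² + 0.03² + 0.42² + 0.35² = 0.1369 + 0.6889 + 0.5041 + 0.0324 + 0.0225 + 0.0009 + 0.1764 + 0.1225 = 1.6846

1.6846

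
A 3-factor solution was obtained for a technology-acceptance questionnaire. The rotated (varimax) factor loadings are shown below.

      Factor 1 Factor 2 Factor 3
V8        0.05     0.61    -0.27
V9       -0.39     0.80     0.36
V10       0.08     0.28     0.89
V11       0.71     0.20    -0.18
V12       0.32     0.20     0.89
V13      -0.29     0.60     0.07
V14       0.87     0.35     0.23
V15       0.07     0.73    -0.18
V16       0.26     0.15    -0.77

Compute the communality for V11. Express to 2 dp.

h² = 0.71² + 0.20² + (-0.18)² = 0.5041 + 0.0400 + 0.0324 = 0.5765

0.58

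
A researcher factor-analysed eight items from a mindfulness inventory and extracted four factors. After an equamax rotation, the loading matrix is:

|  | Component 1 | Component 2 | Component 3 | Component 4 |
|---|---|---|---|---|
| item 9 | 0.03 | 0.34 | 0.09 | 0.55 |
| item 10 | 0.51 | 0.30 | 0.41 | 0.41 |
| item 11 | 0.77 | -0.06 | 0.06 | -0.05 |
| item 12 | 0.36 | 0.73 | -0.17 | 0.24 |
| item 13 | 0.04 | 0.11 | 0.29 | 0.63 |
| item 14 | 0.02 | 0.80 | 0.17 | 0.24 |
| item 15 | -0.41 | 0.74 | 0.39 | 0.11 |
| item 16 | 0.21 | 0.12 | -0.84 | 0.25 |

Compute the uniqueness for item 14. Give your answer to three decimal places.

0.273

h² = 0.02² + 0.80² + 0.17² + 0.24² = 0.0004 + 0.6400 + 0.0289 + 0.0576 = 0.7269
Uniqueness u² = 1 − h² = 1 − 0.7269 = 0.2731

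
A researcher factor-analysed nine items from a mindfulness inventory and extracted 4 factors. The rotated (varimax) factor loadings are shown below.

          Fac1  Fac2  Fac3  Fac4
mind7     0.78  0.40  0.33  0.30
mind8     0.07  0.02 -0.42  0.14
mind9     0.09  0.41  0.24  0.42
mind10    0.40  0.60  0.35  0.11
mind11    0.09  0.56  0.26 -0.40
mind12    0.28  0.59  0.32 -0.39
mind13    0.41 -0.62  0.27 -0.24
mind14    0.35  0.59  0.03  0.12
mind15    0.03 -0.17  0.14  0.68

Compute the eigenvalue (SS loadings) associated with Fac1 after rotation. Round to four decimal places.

SS loadings for Fac1 = 0.78² + 0.07² + 0.09² + 0.40² + 0.09² + 0.28² + 0.41² + 0.35² + 0.03² = 0.6084 + 0.0049 + 0.0081 + 0.1600 + 0.0081 + 0.0784 + 0.1681 + 0.1225 + 0.0009 = 1.1594

1.1594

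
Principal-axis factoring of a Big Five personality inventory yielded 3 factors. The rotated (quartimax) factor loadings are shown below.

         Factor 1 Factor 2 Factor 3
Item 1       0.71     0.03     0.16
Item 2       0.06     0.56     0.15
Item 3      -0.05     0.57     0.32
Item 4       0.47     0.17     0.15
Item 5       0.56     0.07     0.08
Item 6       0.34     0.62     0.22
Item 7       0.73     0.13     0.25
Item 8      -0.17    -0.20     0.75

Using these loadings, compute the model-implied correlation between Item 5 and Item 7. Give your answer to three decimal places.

0.438

r̂ = Σ λ_i·λ_j across factors = (0.56)(0.73) + (0.07)(0.13) + (0.08)(0.25)
  = +0.4088 +0.0091 +0.0200 = 0.4379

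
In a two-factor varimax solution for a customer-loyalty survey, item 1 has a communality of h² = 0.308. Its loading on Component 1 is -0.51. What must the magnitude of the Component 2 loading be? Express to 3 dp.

Under orthogonal rotation h² = Σλ², so λ_Component 2² = h² − (0.2601) = 0.308 − 0.2601 = 0.0479.
|λ| = √0.0479 = 0.2189.

0.219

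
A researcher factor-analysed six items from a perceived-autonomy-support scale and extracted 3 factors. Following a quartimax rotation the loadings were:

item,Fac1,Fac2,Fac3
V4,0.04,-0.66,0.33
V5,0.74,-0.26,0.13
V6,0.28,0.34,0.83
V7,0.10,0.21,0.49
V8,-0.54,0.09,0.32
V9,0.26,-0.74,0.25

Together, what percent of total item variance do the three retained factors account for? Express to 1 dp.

Communalities: 0.5461, 0.6321, 0.8829, 0.2942, 0.4021, 0.6777; Σh² = 3.4351.
Total variance with 6 standardized items is 6, so the solution explains 3.4351/6 = 0.5725 = 57.25%.

57.3%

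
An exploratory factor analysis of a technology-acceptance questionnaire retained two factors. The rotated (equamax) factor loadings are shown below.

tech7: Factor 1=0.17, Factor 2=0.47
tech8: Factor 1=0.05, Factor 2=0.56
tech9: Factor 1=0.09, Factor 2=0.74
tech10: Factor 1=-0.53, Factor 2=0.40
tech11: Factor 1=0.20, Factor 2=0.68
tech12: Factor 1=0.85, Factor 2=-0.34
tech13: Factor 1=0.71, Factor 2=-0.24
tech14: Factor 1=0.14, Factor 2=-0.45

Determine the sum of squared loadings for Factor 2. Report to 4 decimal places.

2.0802

SS loadings for Factor 2 = 0.47² + 0.56² + 0.74² + 0.40² + 0.68² + (-0.34)² + (-0.24)² + (-0.45)² = 0.2209 + 0.3136 + 0.5476 + 0.1600 + 0.4624 + 0.1156 + 0.0576 + 0.2025 = 2.0802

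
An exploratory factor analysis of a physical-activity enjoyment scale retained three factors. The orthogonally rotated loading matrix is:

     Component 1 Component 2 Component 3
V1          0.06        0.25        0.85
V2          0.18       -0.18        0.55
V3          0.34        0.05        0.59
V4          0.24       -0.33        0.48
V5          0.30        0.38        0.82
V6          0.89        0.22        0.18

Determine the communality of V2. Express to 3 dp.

h² = 0.18² + (-0.18)² + 0.55² = 0.0324 + 0.0324 + 0.3025 = 0.3673

0.367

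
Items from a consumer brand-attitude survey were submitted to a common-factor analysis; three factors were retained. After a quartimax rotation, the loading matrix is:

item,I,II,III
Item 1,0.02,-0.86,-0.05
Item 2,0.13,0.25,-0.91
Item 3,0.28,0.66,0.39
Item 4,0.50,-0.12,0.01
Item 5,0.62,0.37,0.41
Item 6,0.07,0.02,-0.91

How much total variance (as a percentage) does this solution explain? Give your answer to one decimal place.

SS loadings by factor: 0.7350, 1.3894, 1.9790; total = 4.1034.
Total variance with 6 standardized items is 6, so the solution explains 4.1034/6 = 0.6839 = 68.39%.

68.4%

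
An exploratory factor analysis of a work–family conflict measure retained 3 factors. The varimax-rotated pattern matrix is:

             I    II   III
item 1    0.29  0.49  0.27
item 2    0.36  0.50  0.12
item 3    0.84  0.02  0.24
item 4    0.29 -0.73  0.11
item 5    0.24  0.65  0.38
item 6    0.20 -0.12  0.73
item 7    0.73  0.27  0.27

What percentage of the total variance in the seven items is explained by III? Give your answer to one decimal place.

SS loadings for III = 0.27² + 0.12² + 0.24² + 0.11² + 0.38² + 0.73² + 0.27² = 0.9072
With 7 standardized items, total variance = 7. Proportion = 0.9072/7 = 0.1296 → 12.96%.

13.0%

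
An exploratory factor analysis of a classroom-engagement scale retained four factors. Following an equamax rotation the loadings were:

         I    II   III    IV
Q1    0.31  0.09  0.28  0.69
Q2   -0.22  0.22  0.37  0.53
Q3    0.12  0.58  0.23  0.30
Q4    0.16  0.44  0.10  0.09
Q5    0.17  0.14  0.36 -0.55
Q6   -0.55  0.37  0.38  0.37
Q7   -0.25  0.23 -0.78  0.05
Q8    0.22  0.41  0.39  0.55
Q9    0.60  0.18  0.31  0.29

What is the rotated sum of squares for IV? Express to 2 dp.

SS loadings for IV = 0.69² + 0.53² + 0.30² + 0.09² + (-0.55)² + 0.37² + 0.05² + 0.55² + 0.29² = 0.4761 + 0.2809 + 0.0900 + 0.0081 + 0.3025 + 0.1369 + 0.0025 + 0.3025 + 0.0841 = 1.6836

1.68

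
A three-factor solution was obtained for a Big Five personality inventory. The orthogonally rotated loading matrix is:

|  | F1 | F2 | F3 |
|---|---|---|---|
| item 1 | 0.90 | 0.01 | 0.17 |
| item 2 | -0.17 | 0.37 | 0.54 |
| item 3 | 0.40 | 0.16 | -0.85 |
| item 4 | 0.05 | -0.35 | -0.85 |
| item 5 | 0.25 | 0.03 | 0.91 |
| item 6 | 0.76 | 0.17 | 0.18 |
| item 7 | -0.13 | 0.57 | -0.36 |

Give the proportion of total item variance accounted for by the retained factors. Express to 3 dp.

0.722

Communalities: 0.8390, 0.4574, 0.9081, 0.8475, 0.8915, 0.6389, 0.4714; Σh² = 5.0538.
Total variance with 7 standardized items is 7, so the solution explains 5.0538/7 = 0.7220.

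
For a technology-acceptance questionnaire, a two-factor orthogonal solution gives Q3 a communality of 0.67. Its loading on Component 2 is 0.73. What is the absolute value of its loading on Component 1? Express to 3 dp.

Under orthogonal rotation h² = Σλ², so λ_Component 1² = h² − (0.5329) = 0.67 − 0.5329 = 0.1371.
|λ| = √0.1371 = 0.3703.

0.370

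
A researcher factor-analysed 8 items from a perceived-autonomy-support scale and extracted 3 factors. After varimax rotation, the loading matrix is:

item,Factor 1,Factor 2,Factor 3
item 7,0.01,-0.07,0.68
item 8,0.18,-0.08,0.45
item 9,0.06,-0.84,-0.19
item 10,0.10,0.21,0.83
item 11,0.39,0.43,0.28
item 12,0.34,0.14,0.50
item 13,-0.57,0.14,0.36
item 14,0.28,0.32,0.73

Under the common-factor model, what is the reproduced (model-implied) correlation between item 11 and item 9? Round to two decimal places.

r̂ = Σ λ_i·λ_j across factors = (0.39)(0.06) + (0.43)(-0.84) + (0.28)(-0.19)
  = +0.0234 -0.3612 -0.0532 = -0.3910

-0.39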